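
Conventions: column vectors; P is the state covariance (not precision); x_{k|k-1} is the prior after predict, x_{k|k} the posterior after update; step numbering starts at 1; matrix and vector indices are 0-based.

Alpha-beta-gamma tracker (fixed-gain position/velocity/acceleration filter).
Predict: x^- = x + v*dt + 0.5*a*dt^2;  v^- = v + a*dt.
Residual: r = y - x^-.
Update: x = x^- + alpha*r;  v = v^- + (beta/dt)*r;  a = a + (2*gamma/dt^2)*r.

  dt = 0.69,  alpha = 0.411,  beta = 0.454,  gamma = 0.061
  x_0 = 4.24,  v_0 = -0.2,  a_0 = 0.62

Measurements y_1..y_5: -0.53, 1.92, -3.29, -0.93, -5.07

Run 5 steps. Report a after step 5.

step 1: x_pred=4.2496  r=-4.7796  x^+=2.2852  v^+=-2.9170  a^+=-0.6048
step 2: x_pred=0.1285  r=1.7915  x^+=0.8648  v^+=-2.1555  a^+=-0.1457
step 3: x_pred=-0.6572  r=-2.6328  x^+=-1.7393  v^+=-3.9884  a^+=-0.8203
step 4: x_pred=-4.6865  r=3.7565  x^+=-3.1426  v^+=-2.0827  a^+=0.1423
step 5: x_pred=-4.5458  r=-0.5242  x^+=-4.7612  v^+=-2.3294  a^+=0.0079

a_post = 0.0079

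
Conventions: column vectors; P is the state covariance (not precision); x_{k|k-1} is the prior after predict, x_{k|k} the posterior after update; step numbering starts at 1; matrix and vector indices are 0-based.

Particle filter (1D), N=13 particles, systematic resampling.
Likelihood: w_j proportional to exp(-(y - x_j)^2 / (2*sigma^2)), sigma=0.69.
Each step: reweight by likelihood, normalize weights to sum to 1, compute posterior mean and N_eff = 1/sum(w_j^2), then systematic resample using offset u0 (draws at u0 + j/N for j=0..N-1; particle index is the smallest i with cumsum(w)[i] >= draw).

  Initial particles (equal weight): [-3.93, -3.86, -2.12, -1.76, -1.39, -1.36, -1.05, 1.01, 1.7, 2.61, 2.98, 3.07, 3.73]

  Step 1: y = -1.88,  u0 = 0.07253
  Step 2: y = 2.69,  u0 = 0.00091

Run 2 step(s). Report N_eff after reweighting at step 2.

step 1: w=[0.0031, 0.0041, 0.2371, 0.2481, 0.1958, 0.1896, 0.1222, 0.0000, 0.0000, 0.0000, 0.0000, 0.0000, 0.0000]  mean=-1.6255  Neff=4.8304  idx=[2, 2, 2, 3, 3, 3, 4, 4, 4, 5, 5, 6, 6]
step 2: w=[0.0000, 0.0000, 0.0000, 0.0009, 0.0009, 0.0009, 0.0261, 0.0261, 0.0261, 0.0337, 0.0337, 0.4257, 0.4257]  mean=-1.0996  Neff=2.7266  idx=[3, 8, 11, 11, 11, 11, 11, 11, 12, 12, 12, 12, 12]

N_eff = 2.7266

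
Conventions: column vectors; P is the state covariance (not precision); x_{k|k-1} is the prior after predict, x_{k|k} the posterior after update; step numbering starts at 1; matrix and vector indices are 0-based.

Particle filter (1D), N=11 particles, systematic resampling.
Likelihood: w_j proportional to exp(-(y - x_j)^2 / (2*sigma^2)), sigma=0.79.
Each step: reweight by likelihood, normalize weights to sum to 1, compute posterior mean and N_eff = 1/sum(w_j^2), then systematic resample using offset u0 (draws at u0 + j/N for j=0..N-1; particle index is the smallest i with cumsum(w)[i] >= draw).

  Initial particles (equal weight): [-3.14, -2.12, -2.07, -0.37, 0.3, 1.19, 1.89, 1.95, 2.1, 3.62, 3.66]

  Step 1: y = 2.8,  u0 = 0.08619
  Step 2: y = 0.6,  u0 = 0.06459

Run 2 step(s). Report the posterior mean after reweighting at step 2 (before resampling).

step 1: w=[0.0000, 0.0000, 0.0000, 0.0001, 0.0022, 0.0415, 0.1706, 0.1856, 0.2236, 0.1932, 0.1831]  mean=2.5737  Neff=5.3718  idx=[6, 6, 7, 7, 8, 8, 9, 9, 9, 10, 10]
step 2: w=[0.1990, 0.1990, 0.1753, 0.1753, 0.1245, 0.1245, 0.0005, 0.0005, 0.0005, 0.0004, 0.0004]  mean=1.9674  Neff=5.8245  idx=[0, 0, 1, 1, 2, 2, 3, 3, 4, 5, 5]

post_mean = 1.9674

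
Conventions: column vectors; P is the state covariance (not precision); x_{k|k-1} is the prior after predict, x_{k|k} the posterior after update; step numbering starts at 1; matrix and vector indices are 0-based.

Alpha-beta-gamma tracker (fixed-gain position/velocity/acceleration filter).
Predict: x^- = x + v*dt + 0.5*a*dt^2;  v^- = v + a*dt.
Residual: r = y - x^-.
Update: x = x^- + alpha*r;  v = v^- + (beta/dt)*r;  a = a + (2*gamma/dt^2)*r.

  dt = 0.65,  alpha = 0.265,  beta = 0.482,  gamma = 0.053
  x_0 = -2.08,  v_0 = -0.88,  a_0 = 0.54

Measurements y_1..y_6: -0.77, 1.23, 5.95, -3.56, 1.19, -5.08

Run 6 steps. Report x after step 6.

x_post = 0.1576

step 1: x_pred=-2.5379  r=1.7679  x^+=-2.0694  v^+=0.7820  a^+=0.9836
step 2: x_pred=-1.3534  r=2.5834  x^+=-0.6688  v^+=3.3370  a^+=1.6317
step 3: x_pred=1.8449  r=4.1051  x^+=2.9328  v^+=7.4416  a^+=2.6616
step 4: x_pred=8.3321  r=-11.8921  x^+=5.1807  v^+=0.3532  a^+=-0.3220
step 5: x_pred=5.3422  r=-4.1522  x^+=4.2419  v^+=-2.9351  a^+=-1.3637
step 6: x_pred=2.0460  r=-7.1260  x^+=0.1576  v^+=-9.1057  a^+=-3.1515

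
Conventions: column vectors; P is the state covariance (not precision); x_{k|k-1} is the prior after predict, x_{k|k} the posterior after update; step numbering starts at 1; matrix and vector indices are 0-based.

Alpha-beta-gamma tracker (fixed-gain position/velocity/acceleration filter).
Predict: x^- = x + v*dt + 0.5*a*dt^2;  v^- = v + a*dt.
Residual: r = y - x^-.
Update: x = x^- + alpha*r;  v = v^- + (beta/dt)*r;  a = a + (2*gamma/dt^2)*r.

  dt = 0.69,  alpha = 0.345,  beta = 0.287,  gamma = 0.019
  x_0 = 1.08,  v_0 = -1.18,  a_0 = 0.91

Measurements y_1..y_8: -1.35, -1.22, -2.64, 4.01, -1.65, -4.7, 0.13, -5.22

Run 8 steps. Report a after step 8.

a_post = 0.0353

step 1: x_pred=0.4824  r=-1.8324  x^+=-0.1498  v^+=-1.3143  a^+=0.7637
step 2: x_pred=-0.8748  r=-0.3452  x^+=-0.9939  v^+=-0.9309  a^+=0.7362
step 3: x_pred=-1.4610  r=-1.1790  x^+=-1.8677  v^+=-0.9133  a^+=0.6421
step 4: x_pred=-2.3451  r=6.3551  x^+=-0.1526  v^+=2.1731  a^+=1.1493
step 5: x_pred=1.6204  r=-3.2704  x^+=0.4921  v^+=1.6058  a^+=0.8883
step 6: x_pred=1.8116  r=-6.5116  x^+=-0.4349  v^+=-0.4897  a^+=0.3686
step 7: x_pred=-0.6851  r=0.8151  x^+=-0.4039  v^+=0.1036  a^+=0.4336
step 8: x_pred=-0.2292  r=-4.9908  x^+=-1.9510  v^+=-1.6731  a^+=0.0353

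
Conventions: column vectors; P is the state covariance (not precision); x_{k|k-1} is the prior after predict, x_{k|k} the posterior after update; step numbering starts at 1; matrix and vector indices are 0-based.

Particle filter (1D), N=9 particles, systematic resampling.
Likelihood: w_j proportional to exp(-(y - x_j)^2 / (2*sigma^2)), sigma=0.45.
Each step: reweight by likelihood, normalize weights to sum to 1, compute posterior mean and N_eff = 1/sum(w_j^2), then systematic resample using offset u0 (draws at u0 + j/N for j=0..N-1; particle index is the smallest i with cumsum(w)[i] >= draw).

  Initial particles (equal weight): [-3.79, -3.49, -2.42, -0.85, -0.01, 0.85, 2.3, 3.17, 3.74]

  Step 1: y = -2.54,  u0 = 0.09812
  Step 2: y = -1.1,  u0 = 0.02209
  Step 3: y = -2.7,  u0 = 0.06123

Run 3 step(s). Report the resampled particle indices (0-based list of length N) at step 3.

step 1: w=[0.0193, 0.0984, 0.8815, 0.0008, 0.0000, 0.0000, 0.0000, 0.0000, 0.0000]  mean=-2.5504  Neff=1.2704  idx=[1, 2, 2, 2, 2, 2, 2, 2, 2]
step 2: w=[0.0000, 0.1250, 0.1250, 0.1250, 0.1250, 0.1250, 0.1250, 0.1250, 0.1250]  mean=-2.4200  Neff=8.0001  idx=[1, 2, 2, 3, 4, 5, 6, 7, 8]
step 3: w=[0.1111, 0.1111, 0.1111, 0.1111, 0.1111, 0.1111, 0.1111, 0.1111, 0.1111]  mean=-2.4200  Neff=9.0000  idx=[0, 1, 2, 3, 4, 5, 6, 7, 8]

resampled_idx = [0, 1, 2, 3, 4, 5, 6, 7, 8]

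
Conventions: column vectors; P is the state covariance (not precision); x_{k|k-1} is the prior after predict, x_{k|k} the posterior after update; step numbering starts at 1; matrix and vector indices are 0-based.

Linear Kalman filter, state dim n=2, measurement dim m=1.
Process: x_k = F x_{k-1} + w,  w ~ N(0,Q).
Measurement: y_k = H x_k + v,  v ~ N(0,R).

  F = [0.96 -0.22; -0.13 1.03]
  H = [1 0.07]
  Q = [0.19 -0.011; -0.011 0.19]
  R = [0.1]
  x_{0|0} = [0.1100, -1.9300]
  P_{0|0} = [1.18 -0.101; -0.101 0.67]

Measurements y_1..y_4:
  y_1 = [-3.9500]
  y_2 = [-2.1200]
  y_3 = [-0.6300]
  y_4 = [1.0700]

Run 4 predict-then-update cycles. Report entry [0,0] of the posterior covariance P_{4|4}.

P_post[0,0] = 0.0931

step 1: x^-=[0.5302, -2.0022]  P^-=[1.3526 -0.4128; -0.4128 0.9478]  S=[1.3994]  K=[0.9459; -0.2476]  nu=[-4.3400]  x^+=[-3.5749, -0.9276]  P^+=[0.1005 -0.0851; -0.0851 0.8620]
step 2: x^-=[-3.2279, -0.4907]  P^-=[0.3603 -0.3055; -0.3055 1.1290]  S=[0.4231]  K=[0.8011; -0.5352]  nu=[1.1422]  x^+=[-2.3128, -1.1020]  P^+=[0.0888 -0.1241; -0.1241 1.0078]
step 3: x^-=[-1.9779, -0.8344]  P^-=[0.3730 -0.3767; -0.3767 1.2939]  S=[0.4266]  K=[0.8125; -0.6706]  nu=[1.4063]  x^+=[-0.8352, -1.7774]  P^+=[0.0913 -0.1442; -0.1442 1.1020]
step 4: x^-=[-0.4108, -1.7222]  P^-=[0.3884 -0.4188; -0.4188 1.3993]  S=[0.4367]  K=[0.8224; -0.7349]  nu=[1.6013]  x^+=[0.9062, -2.8989]  P^+=[0.0931 -0.1549; -0.1549 1.1635]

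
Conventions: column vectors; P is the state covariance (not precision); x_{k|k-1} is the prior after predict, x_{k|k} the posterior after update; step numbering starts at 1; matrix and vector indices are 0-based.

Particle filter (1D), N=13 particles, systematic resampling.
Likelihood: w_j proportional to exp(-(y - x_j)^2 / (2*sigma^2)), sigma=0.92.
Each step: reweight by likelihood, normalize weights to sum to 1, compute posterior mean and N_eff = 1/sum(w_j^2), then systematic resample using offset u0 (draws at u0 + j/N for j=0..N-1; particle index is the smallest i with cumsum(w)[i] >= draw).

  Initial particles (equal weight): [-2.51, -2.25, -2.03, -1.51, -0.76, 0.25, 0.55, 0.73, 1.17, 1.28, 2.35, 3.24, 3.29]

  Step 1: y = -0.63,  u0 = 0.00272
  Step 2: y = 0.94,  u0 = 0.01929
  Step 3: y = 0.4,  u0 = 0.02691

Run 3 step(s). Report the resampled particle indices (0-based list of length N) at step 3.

resampled_idx = [0, 2, 3, 4, 4, 5, 6, 7, 8, 9, 10, 11, 12]

step 1: w=[0.0314, 0.0537, 0.0795, 0.1602, 0.2507, 0.1602, 0.1112, 0.0849, 0.0373, 0.0293, 0.0013, 0.0000, 0.0000]  mean=-0.5458  Neff=6.8389  idx=[0, 1, 2, 3, 3, 4, 4, 4, 5, 5, 6, 7, 7]
step 2: w=[0.0002, 0.0005, 0.0011, 0.0058, 0.0058, 0.0364, 0.0364, 0.0364, 0.1515, 0.1515, 0.1834, 0.1955, 0.1955]  mean=0.3579  Neff=6.2480  idx=[5, 7, 8, 8, 9, 9, 10, 10, 11, 11, 11, 12, 12]
step 3: w=[0.0392, 0.0392, 0.0857, 0.0857, 0.0857, 0.0857, 0.0857, 0.0857, 0.0815, 0.0815, 0.0815, 0.0815, 0.0815]  mean=0.4177  Neff=12.4485  idx=[0, 2, 3, 4, 4, 5, 6, 7, 8, 9, 10, 11, 12]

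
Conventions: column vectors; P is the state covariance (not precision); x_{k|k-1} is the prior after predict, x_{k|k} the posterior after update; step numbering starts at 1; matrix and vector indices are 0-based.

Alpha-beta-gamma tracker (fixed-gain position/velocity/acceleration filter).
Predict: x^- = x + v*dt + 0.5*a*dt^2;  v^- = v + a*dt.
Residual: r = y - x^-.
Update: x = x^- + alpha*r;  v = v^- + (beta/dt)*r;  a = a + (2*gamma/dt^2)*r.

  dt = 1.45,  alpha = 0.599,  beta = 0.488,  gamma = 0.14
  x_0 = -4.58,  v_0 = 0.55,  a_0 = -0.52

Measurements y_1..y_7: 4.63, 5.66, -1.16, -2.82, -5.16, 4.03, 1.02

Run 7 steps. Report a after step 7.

step 1: x_pred=-4.3292  r=8.9592  x^+=1.0374  v^+=2.8112  a^+=0.6731
step 2: x_pred=5.8213  r=-0.1613  x^+=5.7247  v^+=3.7330  a^+=0.6517
step 3: x_pred=11.8225  r=-12.9825  x^+=4.0460  v^+=0.3086  a^+=-1.0773
step 4: x_pred=3.3609  r=-6.1809  x^+=-0.3414  v^+=-3.3337  a^+=-1.9004
step 5: x_pred=-7.1731  r=2.0131  x^+=-5.9673  v^+=-5.4118  a^+=-1.6323
step 6: x_pred=-15.5304  r=19.5604  x^+=-3.8137  v^+=-1.1956  a^+=0.9726
step 7: x_pred=-4.5249  r=5.5449  x^+=-1.2035  v^+=2.0808  a^+=1.7111

a_post = 1.7111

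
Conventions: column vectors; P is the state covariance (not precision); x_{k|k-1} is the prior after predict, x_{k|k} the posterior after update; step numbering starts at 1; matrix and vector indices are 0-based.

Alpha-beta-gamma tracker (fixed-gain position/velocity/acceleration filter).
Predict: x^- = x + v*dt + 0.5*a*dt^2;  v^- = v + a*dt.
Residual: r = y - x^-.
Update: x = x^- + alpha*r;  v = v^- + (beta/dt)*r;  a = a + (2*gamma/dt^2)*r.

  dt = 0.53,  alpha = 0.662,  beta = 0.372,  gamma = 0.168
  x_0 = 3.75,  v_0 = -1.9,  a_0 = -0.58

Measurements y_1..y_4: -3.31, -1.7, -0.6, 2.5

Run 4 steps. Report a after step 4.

step 1: x_pred=2.6615  r=-5.9715  x^+=-1.2916  v^+=-6.3987  a^+=-7.7229
step 2: x_pred=-5.7676  r=4.0676  x^+=-3.0749  v^+=-7.6369  a^+=-2.8574
step 3: x_pred=-7.5237  r=6.9237  x^+=-2.9402  v^+=-4.2916  a^+=5.4245
step 4: x_pred=-4.4529  r=6.9529  x^+=0.1499  v^+=3.4635  a^+=13.7412

a_post = 13.7412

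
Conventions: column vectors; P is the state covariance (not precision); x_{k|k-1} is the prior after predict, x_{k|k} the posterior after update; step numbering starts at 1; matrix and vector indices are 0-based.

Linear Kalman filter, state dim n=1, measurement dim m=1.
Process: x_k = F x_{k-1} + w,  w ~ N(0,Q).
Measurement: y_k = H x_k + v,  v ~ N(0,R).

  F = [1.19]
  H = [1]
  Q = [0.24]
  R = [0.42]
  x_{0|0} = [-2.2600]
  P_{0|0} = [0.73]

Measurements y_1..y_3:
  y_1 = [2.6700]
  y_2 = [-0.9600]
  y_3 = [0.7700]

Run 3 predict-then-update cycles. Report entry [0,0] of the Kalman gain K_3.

step 1: x^-=[-2.6894]  P^-=[1.2738]  S=[1.6938]  K=[0.7520]  nu=[5.3594]  x^+=[1.3410]  P^+=[0.3159]
step 2: x^-=[1.5958]  P^-=[0.6873]  S=[1.1073]  K=[0.6207]  nu=[-2.5558]  x^+=[0.0094]  P^+=[0.2607]
step 3: x^-=[0.0112]  P^-=[0.6092]  S=[1.0292]  K=[0.5919]  nu=[0.7588]  x^+=[0.4604]  P^+=[0.2486]

K[0,0] = 0.5919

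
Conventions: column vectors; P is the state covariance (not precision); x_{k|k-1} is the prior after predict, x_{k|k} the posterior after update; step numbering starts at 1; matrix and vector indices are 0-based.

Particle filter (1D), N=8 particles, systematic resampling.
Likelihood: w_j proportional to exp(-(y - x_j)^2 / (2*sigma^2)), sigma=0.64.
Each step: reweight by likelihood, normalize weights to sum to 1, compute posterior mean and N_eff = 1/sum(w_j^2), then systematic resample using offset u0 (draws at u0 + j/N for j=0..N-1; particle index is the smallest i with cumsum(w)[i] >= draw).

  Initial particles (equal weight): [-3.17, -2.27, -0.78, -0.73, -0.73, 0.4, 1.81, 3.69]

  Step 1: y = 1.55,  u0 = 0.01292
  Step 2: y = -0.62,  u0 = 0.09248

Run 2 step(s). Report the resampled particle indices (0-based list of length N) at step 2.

step 1: w=[0.0000, 0.0000, 0.0012, 0.0016, 0.0016, 0.1764, 0.8160, 0.0033]  mean=1.5566  Neff=1.4346  idx=[5, 5, 6, 6, 6, 6, 6, 6]
step 2: w=[0.4961, 0.4961, 0.0013, 0.0013, 0.0013, 0.0013, 0.0013, 0.0013]  mean=0.4111  Neff=2.0317  idx=[0, 0, 0, 0, 1, 1, 1, 1]

resampled_idx = [0, 0, 0, 0, 1, 1, 1, 1]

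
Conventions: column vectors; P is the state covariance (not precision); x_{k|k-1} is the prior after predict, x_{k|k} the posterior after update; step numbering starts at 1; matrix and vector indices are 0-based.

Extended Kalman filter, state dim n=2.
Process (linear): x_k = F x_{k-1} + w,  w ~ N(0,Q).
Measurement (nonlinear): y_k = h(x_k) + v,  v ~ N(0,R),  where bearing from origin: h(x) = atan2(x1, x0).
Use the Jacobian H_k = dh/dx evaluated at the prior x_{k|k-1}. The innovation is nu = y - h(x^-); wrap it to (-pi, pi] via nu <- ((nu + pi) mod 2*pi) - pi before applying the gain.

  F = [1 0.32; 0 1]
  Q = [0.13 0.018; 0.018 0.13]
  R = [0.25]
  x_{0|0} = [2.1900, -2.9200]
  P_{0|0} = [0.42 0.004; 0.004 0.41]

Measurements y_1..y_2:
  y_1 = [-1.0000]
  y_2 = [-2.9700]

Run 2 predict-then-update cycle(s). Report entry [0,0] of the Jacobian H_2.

step 1: x^-=[1.2556, -2.9200]  P^-=[0.5945 0.1532; 0.1532 0.5400]  H_jac=[0.2890 0.1243]  S=[0.3190]  K=[0.5983; 0.3492]  nu=[0.1647]  x^+=[1.3541, -2.8625]  P^+=[0.4803 0.0866; 0.0866 0.5011]
step 2: x^-=[0.4381, -2.8625]  P^-=[0.7170 0.2649; 0.2649 0.6311]  H_jac=[0.3413 0.0522]  S=[0.3447]  K=[0.7502; 0.3580]  nu=[-1.5511]  x^+=[-0.7254, -3.4177]  P^+=[0.5230 0.1723; 0.1723 0.5869]

H_jac[0,0] = 0.3413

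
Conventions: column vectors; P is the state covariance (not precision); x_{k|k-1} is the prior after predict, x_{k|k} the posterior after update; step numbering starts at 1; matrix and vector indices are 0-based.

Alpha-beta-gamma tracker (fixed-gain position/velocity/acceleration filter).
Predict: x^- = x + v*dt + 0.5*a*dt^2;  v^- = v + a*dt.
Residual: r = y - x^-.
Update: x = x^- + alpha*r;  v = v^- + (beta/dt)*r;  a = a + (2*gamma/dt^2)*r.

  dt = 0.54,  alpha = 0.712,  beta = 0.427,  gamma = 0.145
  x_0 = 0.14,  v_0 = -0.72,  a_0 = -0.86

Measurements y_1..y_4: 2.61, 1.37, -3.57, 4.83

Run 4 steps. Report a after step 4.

step 1: x_pred=-0.3742  r=2.9842  x^+=1.7506  v^+=1.1753  a^+=2.1078
step 2: x_pred=2.6925  r=-1.3225  x^+=1.7509  v^+=1.2677  a^+=0.7925
step 3: x_pred=2.5510  r=-6.1210  x^+=-1.8071  v^+=-3.1444  a^+=-5.2949
step 4: x_pred=-4.2771  r=9.1071  x^+=2.2071  v^+=1.1977  a^+=3.7623

a_post = 3.7623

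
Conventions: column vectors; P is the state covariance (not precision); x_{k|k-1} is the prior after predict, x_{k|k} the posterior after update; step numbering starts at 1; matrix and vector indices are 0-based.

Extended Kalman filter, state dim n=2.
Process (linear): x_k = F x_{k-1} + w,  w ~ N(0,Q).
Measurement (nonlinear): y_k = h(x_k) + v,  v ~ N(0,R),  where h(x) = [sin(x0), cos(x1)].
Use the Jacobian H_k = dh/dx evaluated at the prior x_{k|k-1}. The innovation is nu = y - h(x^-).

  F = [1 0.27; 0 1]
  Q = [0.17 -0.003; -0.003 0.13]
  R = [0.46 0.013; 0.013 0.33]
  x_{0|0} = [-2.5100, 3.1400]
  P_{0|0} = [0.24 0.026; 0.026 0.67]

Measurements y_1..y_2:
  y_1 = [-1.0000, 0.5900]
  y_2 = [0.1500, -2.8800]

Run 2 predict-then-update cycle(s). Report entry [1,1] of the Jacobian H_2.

H_jac[1,1] = -0.0050

step 1: x^-=[-1.6622, 3.1400]  P^-=[0.4729 0.2039; 0.2039 0.8000]  H_jac=[-0.0913 0.0000; 0.0000 -0.0016]  S=[0.4639 0.0130; 0.0130 0.3300]  K=[-0.0931 0.0027; -0.0401 -0.0023]  nu=[-0.0042, 1.5900]  x^+=[-1.6575, 3.1365]  P^+=[0.4689 0.2022; 0.2022 0.7993]
step 2: x^-=[-0.8107, 3.1365]  P^-=[0.8063 0.4150; 0.4150 0.9293]  H_jac=[0.6890 0.0000; 0.0000 -0.0050]  S=[0.8428 0.0116; 0.0116 0.3300]  K=[0.6596 -0.0294; 0.3396 -0.0261]  nu=[0.8747, -1.8800]  x^+=[-0.1783, 3.4827]  P^+=[0.4398 0.2262; 0.2262 0.8320]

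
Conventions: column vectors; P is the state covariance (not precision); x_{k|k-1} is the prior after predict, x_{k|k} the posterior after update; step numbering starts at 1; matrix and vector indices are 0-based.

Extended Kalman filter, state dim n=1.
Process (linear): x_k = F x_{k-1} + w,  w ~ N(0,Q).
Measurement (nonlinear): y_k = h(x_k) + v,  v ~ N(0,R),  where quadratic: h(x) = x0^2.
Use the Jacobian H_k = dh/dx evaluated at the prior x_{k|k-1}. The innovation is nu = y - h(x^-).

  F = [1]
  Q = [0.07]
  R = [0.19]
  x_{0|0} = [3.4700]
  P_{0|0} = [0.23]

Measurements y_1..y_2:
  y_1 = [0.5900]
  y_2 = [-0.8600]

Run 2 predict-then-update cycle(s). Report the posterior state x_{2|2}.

x_post = [0.8711]

step 1: x^-=[3.4700]  P^-=[0.3000]  H_jac=[6.9400]  S=[14.6391]  K=[0.1422]  nu=[-11.4509]  x^+=[1.8414]  P^+=[0.0039]
step 2: x^-=[1.8414]  P^-=[0.0739]  H_jac=[3.6829]  S=[1.1923]  K=[0.2283]  nu=[-4.2509]  x^+=[0.8711]  P^+=[0.0118]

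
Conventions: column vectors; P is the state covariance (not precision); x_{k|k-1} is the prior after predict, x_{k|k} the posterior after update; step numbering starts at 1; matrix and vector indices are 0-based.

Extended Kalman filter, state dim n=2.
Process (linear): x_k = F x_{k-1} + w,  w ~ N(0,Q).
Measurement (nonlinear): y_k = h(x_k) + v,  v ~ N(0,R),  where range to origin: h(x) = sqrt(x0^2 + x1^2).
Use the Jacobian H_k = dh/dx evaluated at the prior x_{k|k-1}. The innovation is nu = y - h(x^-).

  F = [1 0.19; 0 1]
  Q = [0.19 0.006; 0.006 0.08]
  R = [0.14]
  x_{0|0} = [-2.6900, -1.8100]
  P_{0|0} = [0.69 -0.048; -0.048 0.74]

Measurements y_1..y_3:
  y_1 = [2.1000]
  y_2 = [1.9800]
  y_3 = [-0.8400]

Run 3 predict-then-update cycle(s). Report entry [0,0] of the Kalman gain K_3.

K[0,0] = -0.5772

step 1: x^-=[-3.0339, -1.8100]  P^-=[0.8885 0.0986; 0.0986 0.8200]  H_jac=[-0.8588 -0.5123]  S=[1.0973]  K=[-0.7414; -0.4600]  nu=[-1.4328]  x^+=[-1.9716, -1.1508]  P^+=[0.2853 -0.2757; -0.2757 0.5878]
step 2: x^-=[-2.1903, -1.1508]  P^-=[0.3918 -0.1580; -0.1580 0.6678]  H_jac=[-0.8852 -0.4651]  S=[0.4614]  K=[-0.5924; -0.3701]  nu=[-0.4942]  x^+=[-1.8975, -0.9679]  P^+=[0.2299 -0.2591; -0.2591 0.6046]
step 3: x^-=[-2.0814, -0.9679]  P^-=[0.3432 -0.1383; -0.1383 0.6846]  H_jac=[-0.9067 -0.4217]  S=[0.4382]  K=[-0.5772; -0.3727]  nu=[-3.1355]  x^+=[-0.2717, 0.2006]  P^+=[0.1972 -0.2325; -0.2325 0.6237]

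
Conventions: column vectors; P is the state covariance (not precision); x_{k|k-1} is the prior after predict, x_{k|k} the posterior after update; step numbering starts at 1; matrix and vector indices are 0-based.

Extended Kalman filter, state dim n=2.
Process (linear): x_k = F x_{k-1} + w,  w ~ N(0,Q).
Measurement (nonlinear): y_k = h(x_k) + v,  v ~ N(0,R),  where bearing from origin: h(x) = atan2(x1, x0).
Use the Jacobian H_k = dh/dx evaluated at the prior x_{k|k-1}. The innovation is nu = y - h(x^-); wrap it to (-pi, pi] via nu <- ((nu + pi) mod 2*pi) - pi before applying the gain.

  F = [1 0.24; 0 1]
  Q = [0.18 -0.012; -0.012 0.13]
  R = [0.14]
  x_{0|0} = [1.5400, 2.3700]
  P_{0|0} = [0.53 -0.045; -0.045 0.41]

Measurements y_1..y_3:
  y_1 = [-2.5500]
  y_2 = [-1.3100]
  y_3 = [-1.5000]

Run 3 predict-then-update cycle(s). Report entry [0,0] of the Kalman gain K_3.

K[0,0] = -0.4125

step 1: x^-=[2.1088, 2.3700]  P^-=[0.7120 0.0414; 0.0414 0.5400]  H_jac=[-0.2355 0.2095]  S=[0.1991]  K=[-0.7986; 0.5193]  nu=[2.8895]  x^+=[-0.1987, 3.8706]  P^+=[0.5850 0.1240; 0.1240 0.4863]
step 2: x^-=[0.7303, 3.8706]  P^-=[0.8526 0.2287; 0.2287 0.6163]  H_jac=[-0.2495 0.0471]  S=[0.1891]  K=[-1.0681; -0.1483]  nu=[-2.6943]  x^+=[3.6081, 4.2702]  P^+=[0.6369 0.1987; 0.1987 0.6121]
step 3: x^-=[4.6329, 4.2702]  P^-=[0.9475 0.3336; 0.3336 0.7421]  H_jac=[-0.1076 0.1167]  S=[0.1527]  K=[-0.4125; 0.3322]  nu=[-2.2447]  x^+=[5.5588, 3.5246]  P^+=[0.9216 0.3546; 0.3546 0.7253]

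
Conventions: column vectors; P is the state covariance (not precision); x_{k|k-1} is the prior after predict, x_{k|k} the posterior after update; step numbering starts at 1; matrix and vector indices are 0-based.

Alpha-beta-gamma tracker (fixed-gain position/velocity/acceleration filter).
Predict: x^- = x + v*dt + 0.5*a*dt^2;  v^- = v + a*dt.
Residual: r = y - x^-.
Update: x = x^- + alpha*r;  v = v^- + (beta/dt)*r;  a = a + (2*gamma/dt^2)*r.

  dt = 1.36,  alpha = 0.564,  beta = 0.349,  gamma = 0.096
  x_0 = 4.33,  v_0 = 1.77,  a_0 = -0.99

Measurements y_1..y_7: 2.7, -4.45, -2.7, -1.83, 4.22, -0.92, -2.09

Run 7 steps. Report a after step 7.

step 1: x_pred=5.8216  r=-3.1216  x^+=4.0610  v^+=-0.3775  a^+=-1.3140
step 2: x_pred=2.3324  r=-6.7824  x^+=-1.4929  v^+=-3.9051  a^+=-2.0181
step 3: x_pred=-8.6701  r=5.9701  x^+=-5.3030  v^+=-5.1177  a^+=-1.3984
step 4: x_pred=-13.5562  r=11.7262  x^+=-6.9426  v^+=-4.0103  a^+=-0.1811
step 5: x_pred=-12.5641  r=16.7841  x^+=-3.0979  v^+=0.0505  a^+=1.5612
step 6: x_pred=-1.5855  r=0.6655  x^+=-1.2101  v^+=2.3444  a^+=1.6303
step 7: x_pred=3.4860  r=-5.5760  x^+=0.3411  v^+=3.1307  a^+=1.0514

a_post = 1.0514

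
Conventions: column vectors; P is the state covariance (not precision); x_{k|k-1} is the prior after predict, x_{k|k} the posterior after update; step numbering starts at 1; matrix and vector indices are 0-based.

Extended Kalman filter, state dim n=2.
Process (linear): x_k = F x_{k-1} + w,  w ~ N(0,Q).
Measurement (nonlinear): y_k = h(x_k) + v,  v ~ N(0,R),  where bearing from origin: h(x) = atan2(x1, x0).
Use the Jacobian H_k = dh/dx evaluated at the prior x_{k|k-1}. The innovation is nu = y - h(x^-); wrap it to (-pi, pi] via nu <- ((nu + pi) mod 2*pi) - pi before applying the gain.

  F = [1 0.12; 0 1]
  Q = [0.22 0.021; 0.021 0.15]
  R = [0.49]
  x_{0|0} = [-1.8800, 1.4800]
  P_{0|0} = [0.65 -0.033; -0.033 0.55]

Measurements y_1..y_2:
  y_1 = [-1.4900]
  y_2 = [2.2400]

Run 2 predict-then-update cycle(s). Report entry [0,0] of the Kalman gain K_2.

K[0,0] = -0.1565

step 1: x^-=[-1.7024, 1.4800]  P^-=[0.8700 0.0540; 0.0540 0.7000]  H_jac=[-0.2908 -0.3346]  S=[0.6525]  K=[-0.4155; -0.3830]  nu=[2.3672]  x^+=[-2.6860, 0.5733]  P^+=[0.7574 -0.0498; -0.0498 0.6043]
step 2: x^-=[-2.6172, 0.5733]  P^-=[0.9741 0.0437; 0.0437 0.7543]  H_jac=[-0.0799 -0.3646]  S=[0.5990]  K=[-0.1565; -0.4649]  nu=[-0.6859]  x^+=[-2.5099, 0.8922]  P^+=[0.9594 0.0001; 0.0001 0.6248]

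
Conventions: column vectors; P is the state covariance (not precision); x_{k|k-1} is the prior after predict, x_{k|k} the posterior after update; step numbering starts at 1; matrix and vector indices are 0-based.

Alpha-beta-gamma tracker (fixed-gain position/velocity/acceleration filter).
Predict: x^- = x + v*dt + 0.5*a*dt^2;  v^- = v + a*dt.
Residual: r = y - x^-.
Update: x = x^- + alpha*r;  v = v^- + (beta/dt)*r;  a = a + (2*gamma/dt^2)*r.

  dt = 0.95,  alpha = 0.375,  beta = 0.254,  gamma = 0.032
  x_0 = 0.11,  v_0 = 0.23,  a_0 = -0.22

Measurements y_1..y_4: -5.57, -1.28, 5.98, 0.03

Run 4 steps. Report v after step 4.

v_post = 1.0078

step 1: x_pred=0.2292  r=-5.7992  x^+=-1.9455  v^+=-1.5295  a^+=-0.6312
step 2: x_pred=-3.6834  r=2.4034  x^+=-2.7821  v^+=-1.4866  a^+=-0.4608
step 3: x_pred=-4.4024  r=10.3824  x^+=-0.5090  v^+=0.8515  a^+=0.2754
step 4: x_pred=0.4243  r=-0.3943  x^+=0.2764  v^+=1.0078  a^+=0.2475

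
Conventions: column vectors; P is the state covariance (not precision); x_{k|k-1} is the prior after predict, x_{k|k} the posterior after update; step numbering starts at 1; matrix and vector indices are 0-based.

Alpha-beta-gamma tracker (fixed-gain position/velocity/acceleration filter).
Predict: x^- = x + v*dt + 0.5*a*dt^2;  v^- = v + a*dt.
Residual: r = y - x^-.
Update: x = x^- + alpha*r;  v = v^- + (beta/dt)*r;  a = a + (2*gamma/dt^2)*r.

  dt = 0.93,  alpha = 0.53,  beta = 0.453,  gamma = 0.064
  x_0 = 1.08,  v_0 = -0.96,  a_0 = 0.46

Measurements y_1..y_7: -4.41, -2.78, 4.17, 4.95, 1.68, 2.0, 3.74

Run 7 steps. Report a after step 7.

step 1: x_pred=0.3861  r=-4.7961  x^+=-2.1558  v^+=-2.8684  a^+=-0.2498
step 2: x_pred=-4.9314  r=2.1514  x^+=-3.7912  v^+=-2.0527  a^+=0.0686
step 3: x_pred=-5.6705  r=9.8405  x^+=-0.4551  v^+=2.8044  a^+=1.5249
step 4: x_pred=2.8125  r=2.1375  x^+=3.9454  v^+=5.2638  a^+=1.8413
step 5: x_pred=9.6369  r=-7.9569  x^+=5.4197  v^+=3.1004  a^+=0.6637
step 6: x_pred=8.5901  r=-6.5901  x^+=5.0974  v^+=0.5076  a^+=-0.3116
step 7: x_pred=5.4347  r=-1.6947  x^+=4.5365  v^+=-0.6076  a^+=-0.5624

a_post = -0.5624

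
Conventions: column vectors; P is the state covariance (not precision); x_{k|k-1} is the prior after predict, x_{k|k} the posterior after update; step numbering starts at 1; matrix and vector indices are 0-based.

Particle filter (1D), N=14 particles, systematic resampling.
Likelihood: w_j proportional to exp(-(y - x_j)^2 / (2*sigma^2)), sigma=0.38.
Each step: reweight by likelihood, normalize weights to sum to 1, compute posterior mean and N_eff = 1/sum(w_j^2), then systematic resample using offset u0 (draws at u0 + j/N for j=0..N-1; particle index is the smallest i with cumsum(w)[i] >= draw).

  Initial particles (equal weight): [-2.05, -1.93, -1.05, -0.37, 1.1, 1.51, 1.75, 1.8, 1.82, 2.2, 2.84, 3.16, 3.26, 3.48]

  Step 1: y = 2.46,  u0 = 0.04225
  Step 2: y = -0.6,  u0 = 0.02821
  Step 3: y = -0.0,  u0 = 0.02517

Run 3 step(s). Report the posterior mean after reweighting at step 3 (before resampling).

post_mean = 1.7693

step 1: w=[0.0000, 0.0000, 0.0000, 0.0000, 0.0007, 0.0183, 0.0727, 0.0922, 0.1008, 0.3296, 0.2526, 0.0763, 0.0454, 0.0114]  mean=2.3763  Neff=4.8842  idx=[6, 7, 8, 8, 9, 9, 9, 9, 9, 10, 10, 10, 11, 12]
step 2: w=[0.4830, 0.2122, 0.1520, 0.1520, 0.0002, 0.0002, 0.0002, 0.0002, 0.0002, 0.0000, 0.0000, 0.0000, 0.0000, 0.0000]  mean=1.7822  Neff=3.0814  idx=[0, 0, 0, 0, 0, 0, 0, 1, 1, 1, 2, 2, 3, 3]
step 3: w=[0.0970, 0.0970, 0.0970, 0.0970, 0.0970, 0.0970, 0.0970, 0.0525, 0.0525, 0.0525, 0.0408, 0.0408, 0.0408, 0.0408]  mean=1.7693  Neff=12.3708  idx=[0, 0, 1, 2, 3, 3, 4, 5, 6, 6, 8, 9, 11, 12]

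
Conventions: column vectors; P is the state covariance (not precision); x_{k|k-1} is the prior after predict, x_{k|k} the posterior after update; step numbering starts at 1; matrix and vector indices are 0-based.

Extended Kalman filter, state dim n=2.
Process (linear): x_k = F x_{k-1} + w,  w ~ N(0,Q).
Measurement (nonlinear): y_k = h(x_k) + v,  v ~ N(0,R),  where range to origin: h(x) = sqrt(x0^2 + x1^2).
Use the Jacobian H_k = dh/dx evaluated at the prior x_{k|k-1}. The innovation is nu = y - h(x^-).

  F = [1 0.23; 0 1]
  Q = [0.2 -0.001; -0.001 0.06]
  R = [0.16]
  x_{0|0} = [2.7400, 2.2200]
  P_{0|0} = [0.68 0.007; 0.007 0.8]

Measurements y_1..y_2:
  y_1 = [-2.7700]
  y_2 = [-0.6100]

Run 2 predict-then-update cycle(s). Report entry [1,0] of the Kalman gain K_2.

K[1,0] = -0.4515

step 1: x^-=[3.2506, 2.2200]  P^-=[0.9255 0.1900; 0.1900 0.8600]  H_jac=[0.8258 0.5640]  S=[1.2417]  K=[0.7018; 0.5170]  nu=[-6.7063]  x^+=[-1.4562, -1.2470]  P^+=[0.3139 -0.2605; -0.2605 0.5281]
step 2: x^-=[-1.7430, -1.2470]  P^-=[0.4220 -0.1401; -0.1401 0.5881]  H_jac=[-0.8133 -0.5819]  S=[0.5057]  K=[-0.5175; -0.4515]  nu=[-2.7532]  x^+=[-0.3181, -0.0040]  P^+=[0.2866 -0.2582; -0.2582 0.4851]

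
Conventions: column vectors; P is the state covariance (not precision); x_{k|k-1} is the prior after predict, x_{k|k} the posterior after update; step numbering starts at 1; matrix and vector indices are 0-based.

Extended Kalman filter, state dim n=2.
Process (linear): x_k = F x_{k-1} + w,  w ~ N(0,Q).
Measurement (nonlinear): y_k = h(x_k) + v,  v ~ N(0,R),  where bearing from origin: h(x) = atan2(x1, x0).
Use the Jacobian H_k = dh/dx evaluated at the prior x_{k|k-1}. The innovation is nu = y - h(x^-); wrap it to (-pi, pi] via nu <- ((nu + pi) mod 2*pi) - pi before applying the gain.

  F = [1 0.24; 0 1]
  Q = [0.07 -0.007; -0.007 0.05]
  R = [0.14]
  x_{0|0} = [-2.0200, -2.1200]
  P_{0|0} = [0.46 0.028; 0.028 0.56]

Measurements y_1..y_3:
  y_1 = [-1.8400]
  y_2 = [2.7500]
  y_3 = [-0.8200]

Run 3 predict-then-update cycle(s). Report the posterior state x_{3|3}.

step 1: x^-=[-2.5288, -2.1200]  P^-=[0.5757 0.1554; 0.1554 0.6100]  H_jac=[0.1947 -0.2322]  S=[0.1807]  K=[0.4206; -0.6166]  nu=[0.6039]  x^+=[-2.2748, -2.4924]  P^+=[0.5437 0.2023; 0.2023 0.5413]
step 2: x^-=[-2.8730, -2.4924]  P^-=[0.7420 0.3252; 0.3252 0.5913]  H_jac=[0.1723 -0.1986]  S=[0.1631]  K=[0.3879; -0.3765]  nu=[-1.1062]  x^+=[-3.3020, -2.0759]  P^+=[0.7175 0.3490; 0.3490 0.5682]
step 3: x^-=[-3.8002, -2.0759]  P^-=[0.9877 0.4784; 0.4784 0.6182]  H_jac=[0.1107 -0.2027]  S=[0.1560]  K=[0.0795; -0.4635]  nu=[1.8216]  x^+=[-3.6555, -2.9203]  P^+=[0.9867 0.4841; 0.4841 0.5847]

x_post = [-3.6555, -2.9203]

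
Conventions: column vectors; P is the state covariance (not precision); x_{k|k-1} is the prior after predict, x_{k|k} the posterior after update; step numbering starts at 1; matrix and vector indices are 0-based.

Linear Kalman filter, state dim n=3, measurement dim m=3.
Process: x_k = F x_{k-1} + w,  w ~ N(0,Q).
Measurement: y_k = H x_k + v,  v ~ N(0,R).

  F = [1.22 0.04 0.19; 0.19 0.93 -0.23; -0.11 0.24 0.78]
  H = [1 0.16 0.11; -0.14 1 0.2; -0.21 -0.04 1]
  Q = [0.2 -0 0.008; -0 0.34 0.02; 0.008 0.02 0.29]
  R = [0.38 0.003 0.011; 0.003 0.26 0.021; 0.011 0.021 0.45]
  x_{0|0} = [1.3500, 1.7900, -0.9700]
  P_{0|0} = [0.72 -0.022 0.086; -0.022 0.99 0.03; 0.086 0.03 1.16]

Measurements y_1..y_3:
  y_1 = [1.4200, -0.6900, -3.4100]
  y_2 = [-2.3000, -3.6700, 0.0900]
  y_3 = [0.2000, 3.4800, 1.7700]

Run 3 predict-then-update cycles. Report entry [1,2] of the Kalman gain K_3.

step 1: x^-=[1.5343, 2.1443, -0.4755]  P^-=[1.3533 0.1119 0.1688; 0.1119 1.2555 0.0541; 0.1688 0.0541 1.0591]  S=[1.8531 0.1860 0.0004; 0.1860 1.5652 0.2225; 0.0004 0.2225 1.4975]  K=[0.7609 -0.1093 -0.0640; 0.0910 0.8071 -0.1330; 0.1544 0.0403 0.6761]  nu=[-0.4051, -2.5244, -2.5265]  x^+=[1.6636, 0.4061, -2.3482]  P^+=[0.2833 0.0048 0.0370; 0.0048 0.2145 -0.0323; 0.0370 -0.0323 0.3133]
step 2: x^-=[1.5997, 1.2338, -1.9171]  P^-=[0.6504 0.0510 0.0518; 0.0510 0.5646 -0.0098; 0.0518 -0.0098 0.4777]  S=[1.0780 0.0708 -0.0314; 0.0708 0.8354 0.0835; -0.0314 0.0835 0.9372]  K=[0.6197 -0.0816 -0.0647; 0.0832 0.6682 -0.1027; 0.1075 0.0350 0.4990]  nu=[-3.8862, -4.2964, 2.3924]  x^+=[-0.6125, -2.2062, -1.2914]  P^+=[0.2307 0.0066 0.0247; 0.0066 0.1773 -0.0228; 0.0247 -0.0228 0.2307]
step 3: x^-=[-1.0809, -1.8711, -1.4694]  P^-=[0.5638 0.0477 0.0361; 0.0477 0.5238 0.0020; 0.0361 0.0020 0.4303]  S=[0.9857 0.0709 -0.0314; 0.0709 0.7975 0.0883; -0.0314 0.0883 0.8914]  K=[0.5870 -0.0750 -0.0664; 0.0837 0.6519 -0.0942; 0.0969 0.0430 0.4732]  nu=[1.7419, 5.4937, 2.9376]  x^+=[-0.6651, 1.5797, 0.3259]  P^+=[0.2186 0.0072 0.0212; 0.0072 0.1727 -0.0193; 0.0212 -0.0193 0.2186]

K[1,2] = -0.0942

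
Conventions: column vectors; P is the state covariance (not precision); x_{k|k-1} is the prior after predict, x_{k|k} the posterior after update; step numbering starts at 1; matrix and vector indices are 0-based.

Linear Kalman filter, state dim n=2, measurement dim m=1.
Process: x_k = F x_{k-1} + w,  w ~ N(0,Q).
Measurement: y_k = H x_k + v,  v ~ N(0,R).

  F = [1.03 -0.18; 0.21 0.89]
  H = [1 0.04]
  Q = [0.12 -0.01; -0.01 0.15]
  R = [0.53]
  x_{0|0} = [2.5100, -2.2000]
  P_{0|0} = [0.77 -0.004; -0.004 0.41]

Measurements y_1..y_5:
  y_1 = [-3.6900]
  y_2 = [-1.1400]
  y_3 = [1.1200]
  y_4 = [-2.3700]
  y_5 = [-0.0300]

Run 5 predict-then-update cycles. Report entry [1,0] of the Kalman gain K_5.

K[1,0] = -0.0970

step 1: x^-=[2.9813, -1.4309]  P^-=[0.9517 0.0874; 0.0874 0.5072]  S=[1.4895]  K=[0.6413; 0.0723]  nu=[-6.6141]  x^+=[-1.2601, -1.9089]  P^+=[0.3391 0.0183; 0.0183 0.4994]
step 2: x^-=[-0.9543, -1.9635]  P^-=[0.4892 -0.0005; -0.0005 0.5674]  S=[1.0200]  K=[0.4795; 0.0217]  nu=[-0.1071]  x^+=[-1.0057, -1.9659]  P^+=[0.2546 -0.0112; -0.0112 0.5669]
step 3: x^-=[-0.6820, -1.9608]  P^-=[0.4126 -0.0556; -0.0556 0.6061]  S=[0.9391]  K=[0.4370; -0.0334]  nu=[1.8805]  x^+=[0.1397, -2.0235]  P^+=[0.2333 -0.0419; -0.0419 0.6051]
step 4: x^-=[0.5082, -1.7716]  P^-=[0.4026 -0.0933; -0.0933 0.6239]  S=[0.9262]  K=[0.4307; -0.0738]  nu=[-2.8073]  x^+=[-0.7009, -1.5645]  P^+=[0.2308 -0.0639; -0.0639 0.6189]
step 5: x^-=[-0.4403, -1.5396]  P^-=[0.4086 -0.1153; -0.1153 0.6265]  S=[0.9304]  K=[0.4342; -0.0970]  nu=[0.4719]  x^+=[-0.2354, -1.5854]  P^+=[0.2332 -0.0761; -0.0761 0.6178]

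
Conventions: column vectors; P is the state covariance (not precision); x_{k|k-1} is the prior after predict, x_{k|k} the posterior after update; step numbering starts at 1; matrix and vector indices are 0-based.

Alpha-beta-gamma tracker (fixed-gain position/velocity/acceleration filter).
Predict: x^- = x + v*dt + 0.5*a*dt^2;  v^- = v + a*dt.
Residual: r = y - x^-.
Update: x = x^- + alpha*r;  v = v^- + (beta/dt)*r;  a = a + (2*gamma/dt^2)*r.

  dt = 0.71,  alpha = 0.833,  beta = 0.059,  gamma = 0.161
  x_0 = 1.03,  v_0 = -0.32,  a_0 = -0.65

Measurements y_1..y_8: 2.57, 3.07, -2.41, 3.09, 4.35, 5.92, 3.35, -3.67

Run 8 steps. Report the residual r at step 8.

step 1: x_pred=0.6390  r=1.9310  x^+=2.2475  v^+=-0.6210  a^+=0.5835
step 2: x_pred=1.9536  r=1.1164  x^+=2.8836  v^+=-0.1140  a^+=1.2966
step 3: x_pred=3.1294  r=-5.5394  x^+=-1.4849  v^+=0.3462  a^+=-2.2418
step 4: x_pred=-1.8041  r=4.8941  x^+=2.2727  v^+=-0.8388  a^+=0.8844
step 5: x_pred=1.9001  r=2.4499  x^+=3.9409  v^+=-0.0073  a^+=2.4493
step 6: x_pred=4.5530  r=1.3670  x^+=5.6917  v^+=1.8453  a^+=3.3225
step 7: x_pred=7.8393  r=-4.4893  x^+=4.0997  v^+=3.8312  a^+=0.4549
step 8: x_pred=6.9345  r=-10.6045  x^+=-1.8990  v^+=3.2729  a^+=-6.3189

resid = -10.6045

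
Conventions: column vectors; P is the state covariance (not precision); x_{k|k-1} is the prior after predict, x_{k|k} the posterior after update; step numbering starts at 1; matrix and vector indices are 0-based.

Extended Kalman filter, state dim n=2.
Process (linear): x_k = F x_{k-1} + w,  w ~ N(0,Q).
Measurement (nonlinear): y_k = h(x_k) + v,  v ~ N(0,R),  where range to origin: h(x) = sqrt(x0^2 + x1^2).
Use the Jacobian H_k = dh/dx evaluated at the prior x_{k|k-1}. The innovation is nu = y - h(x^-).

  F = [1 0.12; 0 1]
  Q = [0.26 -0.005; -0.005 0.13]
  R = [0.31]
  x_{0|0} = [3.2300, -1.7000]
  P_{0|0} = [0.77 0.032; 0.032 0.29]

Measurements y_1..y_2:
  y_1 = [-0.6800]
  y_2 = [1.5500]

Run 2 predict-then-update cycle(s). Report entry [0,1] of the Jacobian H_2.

step 1: x^-=[3.0260, -1.7000]  P^-=[1.0419 0.0618; 0.0618 0.4200]  H_jac=[0.8718 -0.4898]  S=[1.1499]  K=[0.7636; -0.1320]  nu=[-4.1508]  x^+=[-0.1436, -1.1519]  P^+=[0.3714 0.1777; 0.1777 0.4000]
step 2: x^-=[-0.2818, -1.1519]  P^-=[0.6798 0.2207; 0.2207 0.5300]  H_jac=[-0.2376 -0.9714]  S=[0.9503]  K=[-0.3956; -0.5969]  nu=[0.3641]  x^+=[-0.4259, -1.3692]  P^+=[0.5311 -0.0037; -0.0037 0.1914]

H_jac[0,1] = -0.9714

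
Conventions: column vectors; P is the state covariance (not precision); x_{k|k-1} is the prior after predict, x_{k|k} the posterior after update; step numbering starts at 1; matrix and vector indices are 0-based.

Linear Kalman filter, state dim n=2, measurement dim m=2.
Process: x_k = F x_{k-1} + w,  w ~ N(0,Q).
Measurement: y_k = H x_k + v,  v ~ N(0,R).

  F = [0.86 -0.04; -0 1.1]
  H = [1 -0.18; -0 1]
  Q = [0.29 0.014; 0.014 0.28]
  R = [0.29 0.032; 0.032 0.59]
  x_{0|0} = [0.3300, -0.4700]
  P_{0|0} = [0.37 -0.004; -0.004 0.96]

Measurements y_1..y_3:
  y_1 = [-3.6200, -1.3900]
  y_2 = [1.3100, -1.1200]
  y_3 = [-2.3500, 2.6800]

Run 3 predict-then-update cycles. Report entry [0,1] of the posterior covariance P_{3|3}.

step 1: x^-=[0.3026, -0.5170]  P^-=[0.5655 -0.0320; -0.0320 1.4416]  S=[0.9137 -0.2595; -0.2595 2.0316]  K=[0.6441 0.0665; -0.1219 0.6940]  nu=[-4.0157, -0.8730]  x^+=[-2.3418, -0.6332]  P^+=[0.1997 0.0599; 0.0599 0.4056]
step 2: x^-=[-1.9886, -0.6966]  P^-=[0.4342 0.0528; 0.0528 0.7707]  S=[0.7302 -0.0540; -0.0540 1.3607]  K=[0.5862 0.0620; -0.0761 0.5634]  nu=[3.1733, -0.4234]  x^+=[-0.1546, -1.1766]  P^+=[0.1820 0.0554; 0.0554 0.3300]
step 3: x^-=[-0.0859, -1.2942]  P^-=[0.4213 0.0518; 0.0518 0.6793]  S=[0.7146 -0.0384; -0.0384 1.2693]  K=[0.5796 0.0584; -0.0699 0.5330]  nu=[-2.4970, 3.9742]  x^+=[-1.3011, 0.9987]  P^+=[0.1795 0.0530; 0.0530 0.3123]

P_post[0,1] = 0.0530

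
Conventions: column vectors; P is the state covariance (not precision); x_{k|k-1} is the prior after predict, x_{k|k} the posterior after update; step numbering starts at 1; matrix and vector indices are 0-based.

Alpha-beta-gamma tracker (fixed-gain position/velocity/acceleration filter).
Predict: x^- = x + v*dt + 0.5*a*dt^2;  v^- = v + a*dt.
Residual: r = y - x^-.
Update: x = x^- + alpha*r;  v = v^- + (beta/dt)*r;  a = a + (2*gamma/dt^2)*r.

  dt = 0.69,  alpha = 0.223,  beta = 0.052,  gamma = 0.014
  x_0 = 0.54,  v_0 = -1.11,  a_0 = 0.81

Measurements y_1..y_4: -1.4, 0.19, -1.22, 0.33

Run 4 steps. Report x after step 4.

x_post = 0.0096

step 1: x_pred=-0.0331  r=-1.3669  x^+=-0.3379  v^+=-0.6541  a^+=0.7296
step 2: x_pred=-0.6156  r=0.8056  x^+=-0.4359  v^+=-0.0900  a^+=0.7770
step 3: x_pred=-0.3130  r=-0.9070  x^+=-0.5153  v^+=0.3778  a^+=0.7236
step 4: x_pred=-0.0823  r=0.4123  x^+=0.0096  v^+=0.9082  a^+=0.7479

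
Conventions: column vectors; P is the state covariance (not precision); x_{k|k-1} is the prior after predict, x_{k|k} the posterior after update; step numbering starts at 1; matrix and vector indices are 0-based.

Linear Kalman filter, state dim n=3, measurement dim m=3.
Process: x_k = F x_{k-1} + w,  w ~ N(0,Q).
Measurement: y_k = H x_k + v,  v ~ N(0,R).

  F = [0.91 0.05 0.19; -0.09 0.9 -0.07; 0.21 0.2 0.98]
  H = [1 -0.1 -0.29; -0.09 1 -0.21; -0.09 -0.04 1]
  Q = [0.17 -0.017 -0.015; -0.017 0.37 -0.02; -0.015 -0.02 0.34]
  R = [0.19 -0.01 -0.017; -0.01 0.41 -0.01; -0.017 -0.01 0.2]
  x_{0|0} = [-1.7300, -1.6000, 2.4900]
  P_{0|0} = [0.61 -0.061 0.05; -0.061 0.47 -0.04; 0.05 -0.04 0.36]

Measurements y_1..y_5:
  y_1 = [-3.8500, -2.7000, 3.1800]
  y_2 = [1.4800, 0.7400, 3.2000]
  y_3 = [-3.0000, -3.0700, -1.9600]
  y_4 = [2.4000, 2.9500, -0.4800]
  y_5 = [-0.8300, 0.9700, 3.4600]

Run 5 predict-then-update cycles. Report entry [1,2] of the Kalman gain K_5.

step 1: x^-=[-1.1812, -1.4586, 1.7569]  P^-=[0.7003 -0.1110 0.2047; -0.1110 0.7730 -0.0219; 0.2047 -0.0219 0.7312]  S=[0.8617 -0.2496 -0.0736; -0.2496 1.2578 -0.2159; -0.0736 -0.2159 0.9022]  K=[0.7829 0.0225 0.2311; -0.0167 0.6408 0.1045; 0.0601 -0.0059 0.7945]  nu=[-2.3052, -0.9788, 1.2584]  x^+=[-2.7170, -1.9158, 2.6239]  P^+=[0.1609 0.0237 0.0481; 0.0237 0.2698 0.0277; 0.0481 0.0277 0.1634]
step 2: x^-=[-2.0697, -1.6634, 1.6177]  P^-=[0.3291 -0.0002 0.1007; -0.0002 0.5839 0.0374; 0.1007 0.0374 0.5474]  S=[0.5148 -0.0935 -0.1031; -0.0935 1.0088 -0.1150; -0.1031 -0.1150 0.7299]  K=[0.6260 0.0292 0.1903; -0.0070 0.5829 0.1102; 0.0282 0.0011 0.7397]  nu=[3.8525, 2.5568, 1.3295]  x^+=[0.6698, -0.0534, 2.7125]  P^+=[0.1293 0.0238 0.0397; 0.0238 0.2461 0.0283; 0.0397 0.0283 0.1522]
step 3: x^-=[1.1222, -0.2982, 2.7882]  P^-=[0.2996 0.0024 0.0846; 0.0024 0.5642 0.0360; 0.0846 0.0360 0.5311]  S=[0.4925 -0.0839 -0.1122; -0.0839 0.9877 -0.1116; -0.1122 -0.1116 0.7164]  K=[0.6038 0.0287 0.1793; -0.0088 0.5746 0.1066; 0.0184 0.0000 0.7317]  nu=[-3.3434, -2.0853, -4.6591]  x^+=[-1.7920, -1.9637, -0.6822]  P^+=[0.1246 0.0230 0.0374; 0.0230 0.2425 0.0275; 0.0374 0.0275 0.1505]
step 4: x^-=[-1.8585, -1.5583, -1.4376]  P^-=[0.2947 0.0020 0.0809; 0.0020 0.5614 0.0349; 0.0809 0.0349 0.5278]  S=[0.4894 -0.0828 -0.1144; -0.0828 0.9851 -0.1116; -0.1144 -0.1116 0.7138]  K=[0.6000 0.0283 0.1768; -0.0097 0.5734 0.1053; 0.0161 -0.0004 0.7299]  nu=[3.6858, 4.0391, 0.7280]  x^+=[0.5958, 0.7987, -0.8486]  P^+=[0.1237 0.0227 0.0369; 0.0227 0.2419 0.0272; 0.0369 0.0272 0.1501]
step 5: x^-=[0.4209, 0.7246, -0.5468]  P^-=[0.2938 0.0018 0.0801; 0.0018 0.5610 0.0346; 0.0801 0.0346 0.5271]  S=[0.4889 -0.0826 -0.1149; -0.0826 0.9848 -0.1117; -0.1149 -0.1117 0.7132]  K=[0.5992 0.0282 0.1762; -0.0099 0.5732 0.1050; 0.0156 -0.0005 0.7294]  nu=[-1.3370, 0.1684, 4.0736]  x^+=[0.3422, 1.2623, 2.4037]  P^+=[0.1235 0.0226 0.0368; 0.0226 0.2418 0.0271; 0.0368 0.0271 0.1500]

K[1,2] = 0.1050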